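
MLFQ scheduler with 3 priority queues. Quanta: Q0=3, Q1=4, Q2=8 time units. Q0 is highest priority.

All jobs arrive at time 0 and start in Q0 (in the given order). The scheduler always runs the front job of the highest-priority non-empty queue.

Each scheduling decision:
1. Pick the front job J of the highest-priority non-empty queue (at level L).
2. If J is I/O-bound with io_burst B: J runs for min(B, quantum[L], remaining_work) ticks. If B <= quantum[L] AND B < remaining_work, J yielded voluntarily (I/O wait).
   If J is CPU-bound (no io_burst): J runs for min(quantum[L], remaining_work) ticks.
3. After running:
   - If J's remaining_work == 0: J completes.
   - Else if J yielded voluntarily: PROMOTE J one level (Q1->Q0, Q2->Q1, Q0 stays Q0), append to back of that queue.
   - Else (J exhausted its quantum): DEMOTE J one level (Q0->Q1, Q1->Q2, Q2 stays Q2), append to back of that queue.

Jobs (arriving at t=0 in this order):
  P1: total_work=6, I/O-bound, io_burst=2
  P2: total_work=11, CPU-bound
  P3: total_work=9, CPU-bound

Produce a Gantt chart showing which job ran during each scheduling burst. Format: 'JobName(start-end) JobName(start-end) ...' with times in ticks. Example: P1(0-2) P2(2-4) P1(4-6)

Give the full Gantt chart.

t=0-2: P1@Q0 runs 2, rem=4, I/O yield, promote→Q0. Q0=[P2,P3,P1] Q1=[] Q2=[]
t=2-5: P2@Q0 runs 3, rem=8, quantum used, demote→Q1. Q0=[P3,P1] Q1=[P2] Q2=[]
t=5-8: P3@Q0 runs 3, rem=6, quantum used, demote→Q1. Q0=[P1] Q1=[P2,P3] Q2=[]
t=8-10: P1@Q0 runs 2, rem=2, I/O yield, promote→Q0. Q0=[P1] Q1=[P2,P3] Q2=[]
t=10-12: P1@Q0 runs 2, rem=0, completes. Q0=[] Q1=[P2,P3] Q2=[]
t=12-16: P2@Q1 runs 4, rem=4, quantum used, demote→Q2. Q0=[] Q1=[P3] Q2=[P2]
t=16-20: P3@Q1 runs 4, rem=2, quantum used, demote→Q2. Q0=[] Q1=[] Q2=[P2,P3]
t=20-24: P2@Q2 runs 4, rem=0, completes. Q0=[] Q1=[] Q2=[P3]
t=24-26: P3@Q2 runs 2, rem=0, completes. Q0=[] Q1=[] Q2=[]

Answer: P1(0-2) P2(2-5) P3(5-8) P1(8-10) P1(10-12) P2(12-16) P3(16-20) P2(20-24) P3(24-26)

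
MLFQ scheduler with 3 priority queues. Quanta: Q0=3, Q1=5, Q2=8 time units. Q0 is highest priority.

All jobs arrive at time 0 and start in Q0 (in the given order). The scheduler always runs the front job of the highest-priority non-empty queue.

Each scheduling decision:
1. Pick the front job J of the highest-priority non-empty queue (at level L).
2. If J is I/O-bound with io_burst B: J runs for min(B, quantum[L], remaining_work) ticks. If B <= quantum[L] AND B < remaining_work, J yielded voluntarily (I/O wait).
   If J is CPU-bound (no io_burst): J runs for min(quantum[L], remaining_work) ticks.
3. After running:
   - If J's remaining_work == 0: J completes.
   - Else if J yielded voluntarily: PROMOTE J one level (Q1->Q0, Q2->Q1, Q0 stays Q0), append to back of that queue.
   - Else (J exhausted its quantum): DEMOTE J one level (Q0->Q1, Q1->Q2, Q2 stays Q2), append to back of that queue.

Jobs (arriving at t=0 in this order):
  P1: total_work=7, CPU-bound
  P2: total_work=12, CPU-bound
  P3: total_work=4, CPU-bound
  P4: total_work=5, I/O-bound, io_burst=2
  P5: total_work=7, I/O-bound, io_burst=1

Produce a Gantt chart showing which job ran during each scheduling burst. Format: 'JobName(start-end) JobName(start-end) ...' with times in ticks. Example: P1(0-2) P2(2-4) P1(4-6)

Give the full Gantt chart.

t=0-3: P1@Q0 runs 3, rem=4, quantum used, demote→Q1. Q0=[P2,P3,P4,P5] Q1=[P1] Q2=[]
t=3-6: P2@Q0 runs 3, rem=9, quantum used, demote→Q1. Q0=[P3,P4,P5] Q1=[P1,P2] Q2=[]
t=6-9: P3@Q0 runs 3, rem=1, quantum used, demote→Q1. Q0=[P4,P5] Q1=[P1,P2,P3] Q2=[]
t=9-11: P4@Q0 runs 2, rem=3, I/O yield, promote→Q0. Q0=[P5,P4] Q1=[P1,P2,P3] Q2=[]
t=11-12: P5@Q0 runs 1, rem=6, I/O yield, promote→Q0. Q0=[P4,P5] Q1=[P1,P2,P3] Q2=[]
t=12-14: P4@Q0 runs 2, rem=1, I/O yield, promote→Q0. Q0=[P5,P4] Q1=[P1,P2,P3] Q2=[]
t=14-15: P5@Q0 runs 1, rem=5, I/O yield, promote→Q0. Q0=[P4,P5] Q1=[P1,P2,P3] Q2=[]
t=15-16: P4@Q0 runs 1, rem=0, completes. Q0=[P5] Q1=[P1,P2,P3] Q2=[]
t=16-17: P5@Q0 runs 1, rem=4, I/O yield, promote→Q0. Q0=[P5] Q1=[P1,P2,P3] Q2=[]
t=17-18: P5@Q0 runs 1, rem=3, I/O yield, promote→Q0. Q0=[P5] Q1=[P1,P2,P3] Q2=[]
t=18-19: P5@Q0 runs 1, rem=2, I/O yield, promote→Q0. Q0=[P5] Q1=[P1,P2,P3] Q2=[]
t=19-20: P5@Q0 runs 1, rem=1, I/O yield, promote→Q0. Q0=[P5] Q1=[P1,P2,P3] Q2=[]
t=20-21: P5@Q0 runs 1, rem=0, completes. Q0=[] Q1=[P1,P2,P3] Q2=[]
t=21-25: P1@Q1 runs 4, rem=0, completes. Q0=[] Q1=[P2,P3] Q2=[]
t=25-30: P2@Q1 runs 5, rem=4, quantum used, demote→Q2. Q0=[] Q1=[P3] Q2=[P2]
t=30-31: P3@Q1 runs 1, rem=0, completes. Q0=[] Q1=[] Q2=[P2]
t=31-35: P2@Q2 runs 4, rem=0, completes. Q0=[] Q1=[] Q2=[]

Answer: P1(0-3) P2(3-6) P3(6-9) P4(9-11) P5(11-12) P4(12-14) P5(14-15) P4(15-16) P5(16-17) P5(17-18) P5(18-19) P5(19-20) P5(20-21) P1(21-25) P2(25-30) P3(30-31) P2(31-35)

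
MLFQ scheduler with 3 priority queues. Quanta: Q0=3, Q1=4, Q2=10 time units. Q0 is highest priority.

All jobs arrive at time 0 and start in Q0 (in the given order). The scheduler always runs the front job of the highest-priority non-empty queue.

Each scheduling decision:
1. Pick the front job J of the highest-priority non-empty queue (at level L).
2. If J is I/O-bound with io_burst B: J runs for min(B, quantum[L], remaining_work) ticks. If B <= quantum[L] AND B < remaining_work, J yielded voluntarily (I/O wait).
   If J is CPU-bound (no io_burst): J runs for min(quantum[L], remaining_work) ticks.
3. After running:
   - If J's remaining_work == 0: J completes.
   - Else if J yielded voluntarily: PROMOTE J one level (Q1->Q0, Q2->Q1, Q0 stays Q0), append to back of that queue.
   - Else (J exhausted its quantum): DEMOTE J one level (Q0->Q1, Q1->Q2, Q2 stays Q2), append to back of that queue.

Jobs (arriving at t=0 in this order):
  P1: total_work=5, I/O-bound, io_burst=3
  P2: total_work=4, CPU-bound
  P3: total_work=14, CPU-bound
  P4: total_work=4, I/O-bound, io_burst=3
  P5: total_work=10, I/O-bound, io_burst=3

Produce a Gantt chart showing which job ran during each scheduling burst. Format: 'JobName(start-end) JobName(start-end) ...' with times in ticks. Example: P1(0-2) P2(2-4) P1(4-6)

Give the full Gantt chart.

t=0-3: P1@Q0 runs 3, rem=2, I/O yield, promote→Q0. Q0=[P2,P3,P4,P5,P1] Q1=[] Q2=[]
t=3-6: P2@Q0 runs 3, rem=1, quantum used, demote→Q1. Q0=[P3,P4,P5,P1] Q1=[P2] Q2=[]
t=6-9: P3@Q0 runs 3, rem=11, quantum used, demote→Q1. Q0=[P4,P5,P1] Q1=[P2,P3] Q2=[]
t=9-12: P4@Q0 runs 3, rem=1, I/O yield, promote→Q0. Q0=[P5,P1,P4] Q1=[P2,P3] Q2=[]
t=12-15: P5@Q0 runs 3, rem=7, I/O yield, promote→Q0. Q0=[P1,P4,P5] Q1=[P2,P3] Q2=[]
t=15-17: P1@Q0 runs 2, rem=0, completes. Q0=[P4,P5] Q1=[P2,P3] Q2=[]
t=17-18: P4@Q0 runs 1, rem=0, completes. Q0=[P5] Q1=[P2,P3] Q2=[]
t=18-21: P5@Q0 runs 3, rem=4, I/O yield, promote→Q0. Q0=[P5] Q1=[P2,P3] Q2=[]
t=21-24: P5@Q0 runs 3, rem=1, I/O yield, promote→Q0. Q0=[P5] Q1=[P2,P3] Q2=[]
t=24-25: P5@Q0 runs 1, rem=0, completes. Q0=[] Q1=[P2,P3] Q2=[]
t=25-26: P2@Q1 runs 1, rem=0, completes. Q0=[] Q1=[P3] Q2=[]
t=26-30: P3@Q1 runs 4, rem=7, quantum used, demote→Q2. Q0=[] Q1=[] Q2=[P3]
t=30-37: P3@Q2 runs 7, rem=0, completes. Q0=[] Q1=[] Q2=[]

Answer: P1(0-3) P2(3-6) P3(6-9) P4(9-12) P5(12-15) P1(15-17) P4(17-18) P5(18-21) P5(21-24) P5(24-25) P2(25-26) P3(26-30) P3(30-37)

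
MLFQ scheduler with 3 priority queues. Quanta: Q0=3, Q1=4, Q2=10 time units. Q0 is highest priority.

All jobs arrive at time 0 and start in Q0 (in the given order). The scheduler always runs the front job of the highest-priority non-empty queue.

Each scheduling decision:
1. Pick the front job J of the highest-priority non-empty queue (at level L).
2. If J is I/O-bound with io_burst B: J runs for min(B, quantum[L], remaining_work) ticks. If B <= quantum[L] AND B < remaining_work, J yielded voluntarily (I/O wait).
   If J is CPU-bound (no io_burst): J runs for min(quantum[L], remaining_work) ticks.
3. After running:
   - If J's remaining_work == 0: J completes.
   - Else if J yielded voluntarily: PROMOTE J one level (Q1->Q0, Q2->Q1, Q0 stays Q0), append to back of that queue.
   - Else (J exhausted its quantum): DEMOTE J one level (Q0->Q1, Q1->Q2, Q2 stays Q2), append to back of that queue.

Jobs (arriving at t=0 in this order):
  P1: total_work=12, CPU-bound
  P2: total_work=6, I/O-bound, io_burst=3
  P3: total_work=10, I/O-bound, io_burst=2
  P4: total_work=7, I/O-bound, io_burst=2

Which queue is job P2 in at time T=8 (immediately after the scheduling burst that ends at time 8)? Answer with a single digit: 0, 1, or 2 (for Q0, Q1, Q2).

t=0-3: P1@Q0 runs 3, rem=9, quantum used, demote→Q1. Q0=[P2,P3,P4] Q1=[P1] Q2=[]
t=3-6: P2@Q0 runs 3, rem=3, I/O yield, promote→Q0. Q0=[P3,P4,P2] Q1=[P1] Q2=[]
t=6-8: P3@Q0 runs 2, rem=8, I/O yield, promote→Q0. Q0=[P4,P2,P3] Q1=[P1] Q2=[]
t=8-10: P4@Q0 runs 2, rem=5, I/O yield, promote→Q0. Q0=[P2,P3,P4] Q1=[P1] Q2=[]
t=10-13: P2@Q0 runs 3, rem=0, completes. Q0=[P3,P4] Q1=[P1] Q2=[]
t=13-15: P3@Q0 runs 2, rem=6, I/O yield, promote→Q0. Q0=[P4,P3] Q1=[P1] Q2=[]
t=15-17: P4@Q0 runs 2, rem=3, I/O yield, promote→Q0. Q0=[P3,P4] Q1=[P1] Q2=[]
t=17-19: P3@Q0 runs 2, rem=4, I/O yield, promote→Q0. Q0=[P4,P3] Q1=[P1] Q2=[]
t=19-21: P4@Q0 runs 2, rem=1, I/O yield, promote→Q0. Q0=[P3,P4] Q1=[P1] Q2=[]
t=21-23: P3@Q0 runs 2, rem=2, I/O yield, promote→Q0. Q0=[P4,P3] Q1=[P1] Q2=[]
t=23-24: P4@Q0 runs 1, rem=0, completes. Q0=[P3] Q1=[P1] Q2=[]
t=24-26: P3@Q0 runs 2, rem=0, completes. Q0=[] Q1=[P1] Q2=[]
t=26-30: P1@Q1 runs 4, rem=5, quantum used, demote→Q2. Q0=[] Q1=[] Q2=[P1]
t=30-35: P1@Q2 runs 5, rem=0, completes. Q0=[] Q1=[] Q2=[]

Answer: 0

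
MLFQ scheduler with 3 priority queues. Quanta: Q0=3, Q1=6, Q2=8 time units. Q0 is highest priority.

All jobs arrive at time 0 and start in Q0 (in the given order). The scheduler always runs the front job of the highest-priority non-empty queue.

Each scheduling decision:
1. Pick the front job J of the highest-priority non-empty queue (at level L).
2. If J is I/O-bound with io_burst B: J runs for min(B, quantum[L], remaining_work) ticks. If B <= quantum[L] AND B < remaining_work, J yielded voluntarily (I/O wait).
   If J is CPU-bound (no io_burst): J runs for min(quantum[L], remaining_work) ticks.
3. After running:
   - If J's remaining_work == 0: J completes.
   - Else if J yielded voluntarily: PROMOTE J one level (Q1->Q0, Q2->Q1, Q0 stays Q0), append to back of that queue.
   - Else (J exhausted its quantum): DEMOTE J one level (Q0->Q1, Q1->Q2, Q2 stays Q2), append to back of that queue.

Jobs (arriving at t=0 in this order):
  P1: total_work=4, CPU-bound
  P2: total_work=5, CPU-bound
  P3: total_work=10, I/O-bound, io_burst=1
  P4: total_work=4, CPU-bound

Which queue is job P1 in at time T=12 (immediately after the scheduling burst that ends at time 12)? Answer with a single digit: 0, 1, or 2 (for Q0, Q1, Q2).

t=0-3: P1@Q0 runs 3, rem=1, quantum used, demote→Q1. Q0=[P2,P3,P4] Q1=[P1] Q2=[]
t=3-6: P2@Q0 runs 3, rem=2, quantum used, demote→Q1. Q0=[P3,P4] Q1=[P1,P2] Q2=[]
t=6-7: P3@Q0 runs 1, rem=9, I/O yield, promote→Q0. Q0=[P4,P3] Q1=[P1,P2] Q2=[]
t=7-10: P4@Q0 runs 3, rem=1, quantum used, demote→Q1. Q0=[P3] Q1=[P1,P2,P4] Q2=[]
t=10-11: P3@Q0 runs 1, rem=8, I/O yield, promote→Q0. Q0=[P3] Q1=[P1,P2,P4] Q2=[]
t=11-12: P3@Q0 runs 1, rem=7, I/O yield, promote→Q0. Q0=[P3] Q1=[P1,P2,P4] Q2=[]
t=12-13: P3@Q0 runs 1, rem=6, I/O yield, promote→Q0. Q0=[P3] Q1=[P1,P2,P4] Q2=[]
t=13-14: P3@Q0 runs 1, rem=5, I/O yield, promote→Q0. Q0=[P3] Q1=[P1,P2,P4] Q2=[]
t=14-15: P3@Q0 runs 1, rem=4, I/O yield, promote→Q0. Q0=[P3] Q1=[P1,P2,P4] Q2=[]
t=15-16: P3@Q0 runs 1, rem=3, I/O yield, promote→Q0. Q0=[P3] Q1=[P1,P2,P4] Q2=[]
t=16-17: P3@Q0 runs 1, rem=2, I/O yield, promote→Q0. Q0=[P3] Q1=[P1,P2,P4] Q2=[]
t=17-18: P3@Q0 runs 1, rem=1, I/O yield, promote→Q0. Q0=[P3] Q1=[P1,P2,P4] Q2=[]
t=18-19: P3@Q0 runs 1, rem=0, completes. Q0=[] Q1=[P1,P2,P4] Q2=[]
t=19-20: P1@Q1 runs 1, rem=0, completes. Q0=[] Q1=[P2,P4] Q2=[]
t=20-22: P2@Q1 runs 2, rem=0, completes. Q0=[] Q1=[P4] Q2=[]
t=22-23: P4@Q1 runs 1, rem=0, completes. Q0=[] Q1=[] Q2=[]

Answer: 1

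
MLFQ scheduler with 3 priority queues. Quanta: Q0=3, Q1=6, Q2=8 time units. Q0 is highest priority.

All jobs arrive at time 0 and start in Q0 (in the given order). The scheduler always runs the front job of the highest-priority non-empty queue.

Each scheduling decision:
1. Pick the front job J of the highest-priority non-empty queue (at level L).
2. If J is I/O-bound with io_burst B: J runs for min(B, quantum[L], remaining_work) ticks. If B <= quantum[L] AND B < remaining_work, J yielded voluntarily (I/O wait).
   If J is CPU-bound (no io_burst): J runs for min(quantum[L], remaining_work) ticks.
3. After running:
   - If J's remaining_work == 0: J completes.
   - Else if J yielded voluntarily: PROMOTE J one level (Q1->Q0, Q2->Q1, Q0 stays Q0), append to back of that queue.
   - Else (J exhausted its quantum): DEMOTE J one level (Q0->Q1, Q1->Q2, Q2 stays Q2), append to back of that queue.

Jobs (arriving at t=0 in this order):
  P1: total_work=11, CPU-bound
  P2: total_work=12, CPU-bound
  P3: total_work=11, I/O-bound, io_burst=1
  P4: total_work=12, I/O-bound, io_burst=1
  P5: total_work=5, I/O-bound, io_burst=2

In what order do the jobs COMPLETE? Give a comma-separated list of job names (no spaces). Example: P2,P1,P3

t=0-3: P1@Q0 runs 3, rem=8, quantum used, demote→Q1. Q0=[P2,P3,P4,P5] Q1=[P1] Q2=[]
t=3-6: P2@Q0 runs 3, rem=9, quantum used, demote→Q1. Q0=[P3,P4,P5] Q1=[P1,P2] Q2=[]
t=6-7: P3@Q0 runs 1, rem=10, I/O yield, promote→Q0. Q0=[P4,P5,P3] Q1=[P1,P2] Q2=[]
t=7-8: P4@Q0 runs 1, rem=11, I/O yield, promote→Q0. Q0=[P5,P3,P4] Q1=[P1,P2] Q2=[]
t=8-10: P5@Q0 runs 2, rem=3, I/O yield, promote→Q0. Q0=[P3,P4,P5] Q1=[P1,P2] Q2=[]
t=10-11: P3@Q0 runs 1, rem=9, I/O yield, promote→Q0. Q0=[P4,P5,P3] Q1=[P1,P2] Q2=[]
t=11-12: P4@Q0 runs 1, rem=10, I/O yield, promote→Q0. Q0=[P5,P3,P4] Q1=[P1,P2] Q2=[]
t=12-14: P5@Q0 runs 2, rem=1, I/O yield, promote→Q0. Q0=[P3,P4,P5] Q1=[P1,P2] Q2=[]
t=14-15: P3@Q0 runs 1, rem=8, I/O yield, promote→Q0. Q0=[P4,P5,P3] Q1=[P1,P2] Q2=[]
t=15-16: P4@Q0 runs 1, rem=9, I/O yield, promote→Q0. Q0=[P5,P3,P4] Q1=[P1,P2] Q2=[]
t=16-17: P5@Q0 runs 1, rem=0, completes. Q0=[P3,P4] Q1=[P1,P2] Q2=[]
t=17-18: P3@Q0 runs 1, rem=7, I/O yield, promote→Q0. Q0=[P4,P3] Q1=[P1,P2] Q2=[]
t=18-19: P4@Q0 runs 1, rem=8, I/O yield, promote→Q0. Q0=[P3,P4] Q1=[P1,P2] Q2=[]
t=19-20: P3@Q0 runs 1, rem=6, I/O yield, promote→Q0. Q0=[P4,P3] Q1=[P1,P2] Q2=[]
t=20-21: P4@Q0 runs 1, rem=7, I/O yield, promote→Q0. Q0=[P3,P4] Q1=[P1,P2] Q2=[]
t=21-22: P3@Q0 runs 1, rem=5, I/O yield, promote→Q0. Q0=[P4,P3] Q1=[P1,P2] Q2=[]
t=22-23: P4@Q0 runs 1, rem=6, I/O yield, promote→Q0. Q0=[P3,P4] Q1=[P1,P2] Q2=[]
t=23-24: P3@Q0 runs 1, rem=4, I/O yield, promote→Q0. Q0=[P4,P3] Q1=[P1,P2] Q2=[]
t=24-25: P4@Q0 runs 1, rem=5, I/O yield, promote→Q0. Q0=[P3,P4] Q1=[P1,P2] Q2=[]
t=25-26: P3@Q0 runs 1, rem=3, I/O yield, promote→Q0. Q0=[P4,P3] Q1=[P1,P2] Q2=[]
t=26-27: P4@Q0 runs 1, rem=4, I/O yield, promote→Q0. Q0=[P3,P4] Q1=[P1,P2] Q2=[]
t=27-28: P3@Q0 runs 1, rem=2, I/O yield, promote→Q0. Q0=[P4,P3] Q1=[P1,P2] Q2=[]
t=28-29: P4@Q0 runs 1, rem=3, I/O yield, promote→Q0. Q0=[P3,P4] Q1=[P1,P2] Q2=[]
t=29-30: P3@Q0 runs 1, rem=1, I/O yield, promote→Q0. Q0=[P4,P3] Q1=[P1,P2] Q2=[]
t=30-31: P4@Q0 runs 1, rem=2, I/O yield, promote→Q0. Q0=[P3,P4] Q1=[P1,P2] Q2=[]
t=31-32: P3@Q0 runs 1, rem=0, completes. Q0=[P4] Q1=[P1,P2] Q2=[]
t=32-33: P4@Q0 runs 1, rem=1, I/O yield, promote→Q0. Q0=[P4] Q1=[P1,P2] Q2=[]
t=33-34: P4@Q0 runs 1, rem=0, completes. Q0=[] Q1=[P1,P2] Q2=[]
t=34-40: P1@Q1 runs 6, rem=2, quantum used, demote→Q2. Q0=[] Q1=[P2] Q2=[P1]
t=40-46: P2@Q1 runs 6, rem=3, quantum used, demote→Q2. Q0=[] Q1=[] Q2=[P1,P2]
t=46-48: P1@Q2 runs 2, rem=0, completes. Q0=[] Q1=[] Q2=[P2]
t=48-51: P2@Q2 runs 3, rem=0, completes. Q0=[] Q1=[] Q2=[]

Answer: P5,P3,P4,P1,P2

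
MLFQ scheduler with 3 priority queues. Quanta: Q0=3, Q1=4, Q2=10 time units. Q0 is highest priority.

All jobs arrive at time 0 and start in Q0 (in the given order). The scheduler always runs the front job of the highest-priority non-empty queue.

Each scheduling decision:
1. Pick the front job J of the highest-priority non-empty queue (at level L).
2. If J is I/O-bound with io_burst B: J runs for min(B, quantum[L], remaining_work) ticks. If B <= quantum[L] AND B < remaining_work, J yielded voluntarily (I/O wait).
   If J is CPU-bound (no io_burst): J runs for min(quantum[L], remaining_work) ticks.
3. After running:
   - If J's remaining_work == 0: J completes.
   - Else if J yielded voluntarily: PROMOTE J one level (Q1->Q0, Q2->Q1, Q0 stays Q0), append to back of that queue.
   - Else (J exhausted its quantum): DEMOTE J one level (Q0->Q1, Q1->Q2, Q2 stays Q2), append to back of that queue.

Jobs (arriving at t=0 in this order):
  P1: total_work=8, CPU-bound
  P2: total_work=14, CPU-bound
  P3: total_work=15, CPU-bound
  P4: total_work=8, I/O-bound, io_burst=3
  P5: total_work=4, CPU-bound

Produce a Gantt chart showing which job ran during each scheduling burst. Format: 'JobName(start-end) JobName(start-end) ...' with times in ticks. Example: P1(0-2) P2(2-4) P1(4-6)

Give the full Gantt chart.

t=0-3: P1@Q0 runs 3, rem=5, quantum used, demote→Q1. Q0=[P2,P3,P4,P5] Q1=[P1] Q2=[]
t=3-6: P2@Q0 runs 3, rem=11, quantum used, demote→Q1. Q0=[P3,P4,P5] Q1=[P1,P2] Q2=[]
t=6-9: P3@Q0 runs 3, rem=12, quantum used, demote→Q1. Q0=[P4,P5] Q1=[P1,P2,P3] Q2=[]
t=9-12: P4@Q0 runs 3, rem=5, I/O yield, promote→Q0. Q0=[P5,P4] Q1=[P1,P2,P3] Q2=[]
t=12-15: P5@Q0 runs 3, rem=1, quantum used, demote→Q1. Q0=[P4] Q1=[P1,P2,P3,P5] Q2=[]
t=15-18: P4@Q0 runs 3, rem=2, I/O yield, promote→Q0. Q0=[P4] Q1=[P1,P2,P3,P5] Q2=[]
t=18-20: P4@Q0 runs 2, rem=0, completes. Q0=[] Q1=[P1,P2,P3,P5] Q2=[]
t=20-24: P1@Q1 runs 4, rem=1, quantum used, demote→Q2. Q0=[] Q1=[P2,P3,P5] Q2=[P1]
t=24-28: P2@Q1 runs 4, rem=7, quantum used, demote→Q2. Q0=[] Q1=[P3,P5] Q2=[P1,P2]
t=28-32: P3@Q1 runs 4, rem=8, quantum used, demote→Q2. Q0=[] Q1=[P5] Q2=[P1,P2,P3]
t=32-33: P5@Q1 runs 1, rem=0, completes. Q0=[] Q1=[] Q2=[P1,P2,P3]
t=33-34: P1@Q2 runs 1, rem=0, completes. Q0=[] Q1=[] Q2=[P2,P3]
t=34-41: P2@Q2 runs 7, rem=0, completes. Q0=[] Q1=[] Q2=[P3]
t=41-49: P3@Q2 runs 8, rem=0, completes. Q0=[] Q1=[] Q2=[]

Answer: P1(0-3) P2(3-6) P3(6-9) P4(9-12) P5(12-15) P4(15-18) P4(18-20) P1(20-24) P2(24-28) P3(28-32) P5(32-33) P1(33-34) P2(34-41) P3(41-49)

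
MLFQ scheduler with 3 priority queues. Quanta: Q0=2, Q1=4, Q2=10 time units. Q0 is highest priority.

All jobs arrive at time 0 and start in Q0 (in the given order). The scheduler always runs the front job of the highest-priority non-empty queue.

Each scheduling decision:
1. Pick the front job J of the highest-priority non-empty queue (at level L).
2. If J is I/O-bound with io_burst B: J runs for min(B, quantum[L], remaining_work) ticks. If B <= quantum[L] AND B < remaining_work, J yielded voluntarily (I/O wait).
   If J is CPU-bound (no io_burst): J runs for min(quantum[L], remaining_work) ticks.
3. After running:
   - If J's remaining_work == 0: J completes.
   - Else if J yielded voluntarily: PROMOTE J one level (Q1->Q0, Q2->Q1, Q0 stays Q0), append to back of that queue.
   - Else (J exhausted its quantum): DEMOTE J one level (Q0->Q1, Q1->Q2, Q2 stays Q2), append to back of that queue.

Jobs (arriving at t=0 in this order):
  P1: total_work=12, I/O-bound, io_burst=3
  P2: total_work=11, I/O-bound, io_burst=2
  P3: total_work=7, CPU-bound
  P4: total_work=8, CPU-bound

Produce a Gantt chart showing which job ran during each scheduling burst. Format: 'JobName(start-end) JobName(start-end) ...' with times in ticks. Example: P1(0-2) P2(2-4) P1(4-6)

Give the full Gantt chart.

t=0-2: P1@Q0 runs 2, rem=10, quantum used, demote→Q1. Q0=[P2,P3,P4] Q1=[P1] Q2=[]
t=2-4: P2@Q0 runs 2, rem=9, I/O yield, promote→Q0. Q0=[P3,P4,P2] Q1=[P1] Q2=[]
t=4-6: P3@Q0 runs 2, rem=5, quantum used, demote→Q1. Q0=[P4,P2] Q1=[P1,P3] Q2=[]
t=6-8: P4@Q0 runs 2, rem=6, quantum used, demote→Q1. Q0=[P2] Q1=[P1,P3,P4] Q2=[]
t=8-10: P2@Q0 runs 2, rem=7, I/O yield, promote→Q0. Q0=[P2] Q1=[P1,P3,P4] Q2=[]
t=10-12: P2@Q0 runs 2, rem=5, I/O yield, promote→Q0. Q0=[P2] Q1=[P1,P3,P4] Q2=[]
t=12-14: P2@Q0 runs 2, rem=3, I/O yield, promote→Q0. Q0=[P2] Q1=[P1,P3,P4] Q2=[]
t=14-16: P2@Q0 runs 2, rem=1, I/O yield, promote→Q0. Q0=[P2] Q1=[P1,P3,P4] Q2=[]
t=16-17: P2@Q0 runs 1, rem=0, completes. Q0=[] Q1=[P1,P3,P4] Q2=[]
t=17-20: P1@Q1 runs 3, rem=7, I/O yield, promote→Q0. Q0=[P1] Q1=[P3,P4] Q2=[]
t=20-22: P1@Q0 runs 2, rem=5, quantum used, demote→Q1. Q0=[] Q1=[P3,P4,P1] Q2=[]
t=22-26: P3@Q1 runs 4, rem=1, quantum used, demote→Q2. Q0=[] Q1=[P4,P1] Q2=[P3]
t=26-30: P4@Q1 runs 4, rem=2, quantum used, demote→Q2. Q0=[] Q1=[P1] Q2=[P3,P4]
t=30-33: P1@Q1 runs 3, rem=2, I/O yield, promote→Q0. Q0=[P1] Q1=[] Q2=[P3,P4]
t=33-35: P1@Q0 runs 2, rem=0, completes. Q0=[] Q1=[] Q2=[P3,P4]
t=35-36: P3@Q2 runs 1, rem=0, completes. Q0=[] Q1=[] Q2=[P4]
t=36-38: P4@Q2 runs 2, rem=0, completes. Q0=[] Q1=[] Q2=[]

Answer: P1(0-2) P2(2-4) P3(4-6) P4(6-8) P2(8-10) P2(10-12) P2(12-14) P2(14-16) P2(16-17) P1(17-20) P1(20-22) P3(22-26) P4(26-30) P1(30-33) P1(33-35) P3(35-36) P4(36-38)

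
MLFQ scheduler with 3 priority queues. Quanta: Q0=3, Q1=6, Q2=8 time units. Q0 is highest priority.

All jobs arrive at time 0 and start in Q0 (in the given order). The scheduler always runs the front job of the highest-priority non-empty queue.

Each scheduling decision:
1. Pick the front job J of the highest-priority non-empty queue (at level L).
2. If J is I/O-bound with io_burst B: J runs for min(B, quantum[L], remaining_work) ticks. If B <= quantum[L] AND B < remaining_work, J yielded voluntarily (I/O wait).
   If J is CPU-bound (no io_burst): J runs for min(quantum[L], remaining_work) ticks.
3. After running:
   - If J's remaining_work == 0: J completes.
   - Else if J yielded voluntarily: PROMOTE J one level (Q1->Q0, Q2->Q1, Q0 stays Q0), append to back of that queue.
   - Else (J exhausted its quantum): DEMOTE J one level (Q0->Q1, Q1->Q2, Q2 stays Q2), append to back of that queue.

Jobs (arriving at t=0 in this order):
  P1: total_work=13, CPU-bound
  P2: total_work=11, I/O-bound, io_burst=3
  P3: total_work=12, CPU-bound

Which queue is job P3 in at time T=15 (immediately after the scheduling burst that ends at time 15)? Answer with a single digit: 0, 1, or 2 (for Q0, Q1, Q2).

t=0-3: P1@Q0 runs 3, rem=10, quantum used, demote→Q1. Q0=[P2,P3] Q1=[P1] Q2=[]
t=3-6: P2@Q0 runs 3, rem=8, I/O yield, promote→Q0. Q0=[P3,P2] Q1=[P1] Q2=[]
t=6-9: P3@Q0 runs 3, rem=9, quantum used, demote→Q1. Q0=[P2] Q1=[P1,P3] Q2=[]
t=9-12: P2@Q0 runs 3, rem=5, I/O yield, promote→Q0. Q0=[P2] Q1=[P1,P3] Q2=[]
t=12-15: P2@Q0 runs 3, rem=2, I/O yield, promote→Q0. Q0=[P2] Q1=[P1,P3] Q2=[]
t=15-17: P2@Q0 runs 2, rem=0, completes. Q0=[] Q1=[P1,P3] Q2=[]
t=17-23: P1@Q1 runs 6, rem=4, quantum used, demote→Q2. Q0=[] Q1=[P3] Q2=[P1]
t=23-29: P3@Q1 runs 6, rem=3, quantum used, demote→Q2. Q0=[] Q1=[] Q2=[P1,P3]
t=29-33: P1@Q2 runs 4, rem=0, completes. Q0=[] Q1=[] Q2=[P3]
t=33-36: P3@Q2 runs 3, rem=0, completes. Q0=[] Q1=[] Q2=[]

Answer: 1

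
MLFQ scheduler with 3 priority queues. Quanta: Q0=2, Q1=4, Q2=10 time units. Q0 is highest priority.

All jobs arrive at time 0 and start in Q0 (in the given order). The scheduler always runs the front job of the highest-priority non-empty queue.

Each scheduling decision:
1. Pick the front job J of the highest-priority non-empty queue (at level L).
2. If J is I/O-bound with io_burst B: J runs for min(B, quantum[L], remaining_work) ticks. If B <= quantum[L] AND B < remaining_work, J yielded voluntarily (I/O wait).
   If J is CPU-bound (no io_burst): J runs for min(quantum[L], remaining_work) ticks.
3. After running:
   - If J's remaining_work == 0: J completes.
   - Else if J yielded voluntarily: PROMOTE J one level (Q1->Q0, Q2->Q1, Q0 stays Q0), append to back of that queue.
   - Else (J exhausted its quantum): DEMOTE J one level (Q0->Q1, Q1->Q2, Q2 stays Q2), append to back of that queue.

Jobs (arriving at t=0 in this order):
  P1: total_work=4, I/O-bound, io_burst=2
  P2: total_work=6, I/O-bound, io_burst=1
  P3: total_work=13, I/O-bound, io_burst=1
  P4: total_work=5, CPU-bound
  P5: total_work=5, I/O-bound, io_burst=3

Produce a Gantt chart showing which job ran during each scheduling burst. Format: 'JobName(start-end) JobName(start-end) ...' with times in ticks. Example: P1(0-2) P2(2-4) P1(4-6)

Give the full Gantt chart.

t=0-2: P1@Q0 runs 2, rem=2, I/O yield, promote→Q0. Q0=[P2,P3,P4,P5,P1] Q1=[] Q2=[]
t=2-3: P2@Q0 runs 1, rem=5, I/O yield, promote→Q0. Q0=[P3,P4,P5,P1,P2] Q1=[] Q2=[]
t=3-4: P3@Q0 runs 1, rem=12, I/O yield, promote→Q0. Q0=[P4,P5,P1,P2,P3] Q1=[] Q2=[]
t=4-6: P4@Q0 runs 2, rem=3, quantum used, demote→Q1. Q0=[P5,P1,P2,P3] Q1=[P4] Q2=[]
t=6-8: P5@Q0 runs 2, rem=3, quantum used, demote→Q1. Q0=[P1,P2,P3] Q1=[P4,P5] Q2=[]
t=8-10: P1@Q0 runs 2, rem=0, completes. Q0=[P2,P3] Q1=[P4,P5] Q2=[]
t=10-11: P2@Q0 runs 1, rem=4, I/O yield, promote→Q0. Q0=[P3,P2] Q1=[P4,P5] Q2=[]
t=11-12: P3@Q0 runs 1, rem=11, I/O yield, promote→Q0. Q0=[P2,P3] Q1=[P4,P5] Q2=[]
t=12-13: P2@Q0 runs 1, rem=3, I/O yield, promote→Q0. Q0=[P3,P2] Q1=[P4,P5] Q2=[]
t=13-14: P3@Q0 runs 1, rem=10, I/O yield, promote→Q0. Q0=[P2,P3] Q1=[P4,P5] Q2=[]
t=14-15: P2@Q0 runs 1, rem=2, I/O yield, promote→Q0. Q0=[P3,P2] Q1=[P4,P5] Q2=[]
t=15-16: P3@Q0 runs 1, rem=9, I/O yield, promote→Q0. Q0=[P2,P3] Q1=[P4,P5] Q2=[]
t=16-17: P2@Q0 runs 1, rem=1, I/O yield, promote→Q0. Q0=[P3,P2] Q1=[P4,P5] Q2=[]
t=17-18: P3@Q0 runs 1, rem=8, I/O yield, promote→Q0. Q0=[P2,P3] Q1=[P4,P5] Q2=[]
t=18-19: P2@Q0 runs 1, rem=0, completes. Q0=[P3] Q1=[P4,P5] Q2=[]
t=19-20: P3@Q0 runs 1, rem=7, I/O yield, promote→Q0. Q0=[P3] Q1=[P4,P5] Q2=[]
t=20-21: P3@Q0 runs 1, rem=6, I/O yield, promote→Q0. Q0=[P3] Q1=[P4,P5] Q2=[]
t=21-22: P3@Q0 runs 1, rem=5, I/O yield, promote→Q0. Q0=[P3] Q1=[P4,P5] Q2=[]
t=22-23: P3@Q0 runs 1, rem=4, I/O yield, promote→Q0. Q0=[P3] Q1=[P4,P5] Q2=[]
t=23-24: P3@Q0 runs 1, rem=3, I/O yield, promote→Q0. Q0=[P3] Q1=[P4,P5] Q2=[]
t=24-25: P3@Q0 runs 1, rem=2, I/O yield, promote→Q0. Q0=[P3] Q1=[P4,P5] Q2=[]
t=25-26: P3@Q0 runs 1, rem=1, I/O yield, promote→Q0. Q0=[P3] Q1=[P4,P5] Q2=[]
t=26-27: P3@Q0 runs 1, rem=0, completes. Q0=[] Q1=[P4,P5] Q2=[]
t=27-30: P4@Q1 runs 3, rem=0, completes. Q0=[] Q1=[P5] Q2=[]
t=30-33: P5@Q1 runs 3, rem=0, completes. Q0=[] Q1=[] Q2=[]

Answer: P1(0-2) P2(2-3) P3(3-4) P4(4-6) P5(6-8) P1(8-10) P2(10-11) P3(11-12) P2(12-13) P3(13-14) P2(14-15) P3(15-16) P2(16-17) P3(17-18) P2(18-19) P3(19-20) P3(20-21) P3(21-22) P3(22-23) P3(23-24) P3(24-25) P3(25-26) P3(26-27) P4(27-30) P5(30-33)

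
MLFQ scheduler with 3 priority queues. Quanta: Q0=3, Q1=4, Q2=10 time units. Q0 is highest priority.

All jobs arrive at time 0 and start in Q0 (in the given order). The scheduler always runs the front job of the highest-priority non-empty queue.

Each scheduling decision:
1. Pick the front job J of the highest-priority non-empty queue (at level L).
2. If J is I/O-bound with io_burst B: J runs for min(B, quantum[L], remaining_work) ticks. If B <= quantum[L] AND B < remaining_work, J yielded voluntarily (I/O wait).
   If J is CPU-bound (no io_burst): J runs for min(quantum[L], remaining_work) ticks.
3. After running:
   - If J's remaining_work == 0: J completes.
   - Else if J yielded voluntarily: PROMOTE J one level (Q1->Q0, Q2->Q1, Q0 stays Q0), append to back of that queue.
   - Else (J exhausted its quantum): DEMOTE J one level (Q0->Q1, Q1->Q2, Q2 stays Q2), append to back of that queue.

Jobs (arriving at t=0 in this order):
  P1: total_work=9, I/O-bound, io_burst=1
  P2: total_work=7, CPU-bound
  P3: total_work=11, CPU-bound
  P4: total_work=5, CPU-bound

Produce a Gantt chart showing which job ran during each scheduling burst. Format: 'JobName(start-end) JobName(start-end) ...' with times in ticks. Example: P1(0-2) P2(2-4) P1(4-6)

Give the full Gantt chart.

t=0-1: P1@Q0 runs 1, rem=8, I/O yield, promote→Q0. Q0=[P2,P3,P4,P1] Q1=[] Q2=[]
t=1-4: P2@Q0 runs 3, rem=4, quantum used, demote→Q1. Q0=[P3,P4,P1] Q1=[P2] Q2=[]
t=4-7: P3@Q0 runs 3, rem=8, quantum used, demote→Q1. Q0=[P4,P1] Q1=[P2,P3] Q2=[]
t=7-10: P4@Q0 runs 3, rem=2, quantum used, demote→Q1. Q0=[P1] Q1=[P2,P3,P4] Q2=[]
t=10-11: P1@Q0 runs 1, rem=7, I/O yield, promote→Q0. Q0=[P1] Q1=[P2,P3,P4] Q2=[]
t=11-12: P1@Q0 runs 1, rem=6, I/O yield, promote→Q0. Q0=[P1] Q1=[P2,P3,P4] Q2=[]
t=12-13: P1@Q0 runs 1, rem=5, I/O yield, promote→Q0. Q0=[P1] Q1=[P2,P3,P4] Q2=[]
t=13-14: P1@Q0 runs 1, rem=4, I/O yield, promote→Q0. Q0=[P1] Q1=[P2,P3,P4] Q2=[]
t=14-15: P1@Q0 runs 1, rem=3, I/O yield, promote→Q0. Q0=[P1] Q1=[P2,P3,P4] Q2=[]
t=15-16: P1@Q0 runs 1, rem=2, I/O yield, promote→Q0. Q0=[P1] Q1=[P2,P3,P4] Q2=[]
t=16-17: P1@Q0 runs 1, rem=1, I/O yield, promote→Q0. Q0=[P1] Q1=[P2,P3,P4] Q2=[]
t=17-18: P1@Q0 runs 1, rem=0, completes. Q0=[] Q1=[P2,P3,P4] Q2=[]
t=18-22: P2@Q1 runs 4, rem=0, completes. Q0=[] Q1=[P3,P4] Q2=[]
t=22-26: P3@Q1 runs 4, rem=4, quantum used, demote→Q2. Q0=[] Q1=[P4] Q2=[P3]
t=26-28: P4@Q1 runs 2, rem=0, completes. Q0=[] Q1=[] Q2=[P3]
t=28-32: P3@Q2 runs 4, rem=0, completes. Q0=[] Q1=[] Q2=[]

Answer: P1(0-1) P2(1-4) P3(4-7) P4(7-10) P1(10-11) P1(11-12) P1(12-13) P1(13-14) P1(14-15) P1(15-16) P1(16-17) P1(17-18) P2(18-22) P3(22-26) P4(26-28) P3(28-32)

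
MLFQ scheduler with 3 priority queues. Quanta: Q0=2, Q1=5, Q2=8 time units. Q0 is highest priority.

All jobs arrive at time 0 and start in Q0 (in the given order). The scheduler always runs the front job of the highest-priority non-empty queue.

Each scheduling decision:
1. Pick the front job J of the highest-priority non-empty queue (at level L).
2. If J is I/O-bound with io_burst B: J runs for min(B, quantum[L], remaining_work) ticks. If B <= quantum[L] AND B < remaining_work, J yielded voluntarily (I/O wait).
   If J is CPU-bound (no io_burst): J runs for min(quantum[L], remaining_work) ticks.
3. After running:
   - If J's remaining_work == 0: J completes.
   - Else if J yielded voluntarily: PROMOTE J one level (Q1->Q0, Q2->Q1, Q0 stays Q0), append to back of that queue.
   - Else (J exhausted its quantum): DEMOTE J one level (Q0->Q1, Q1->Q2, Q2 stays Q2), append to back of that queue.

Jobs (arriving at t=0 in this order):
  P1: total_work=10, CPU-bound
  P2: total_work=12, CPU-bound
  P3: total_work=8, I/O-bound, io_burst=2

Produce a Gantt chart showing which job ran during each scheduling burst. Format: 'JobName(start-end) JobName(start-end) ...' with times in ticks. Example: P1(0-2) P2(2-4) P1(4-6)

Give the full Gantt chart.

t=0-2: P1@Q0 runs 2, rem=8, quantum used, demote→Q1. Q0=[P2,P3] Q1=[P1] Q2=[]
t=2-4: P2@Q0 runs 2, rem=10, quantum used, demote→Q1. Q0=[P3] Q1=[P1,P2] Q2=[]
t=4-6: P3@Q0 runs 2, rem=6, I/O yield, promote→Q0. Q0=[P3] Q1=[P1,P2] Q2=[]
t=6-8: P3@Q0 runs 2, rem=4, I/O yield, promote→Q0. Q0=[P3] Q1=[P1,P2] Q2=[]
t=8-10: P3@Q0 runs 2, rem=2, I/O yield, promote→Q0. Q0=[P3] Q1=[P1,P2] Q2=[]
t=10-12: P3@Q0 runs 2, rem=0, completes. Q0=[] Q1=[P1,P2] Q2=[]
t=12-17: P1@Q1 runs 5, rem=3, quantum used, demote→Q2. Q0=[] Q1=[P2] Q2=[P1]
t=17-22: P2@Q1 runs 5, rem=5, quantum used, demote→Q2. Q0=[] Q1=[] Q2=[P1,P2]
t=22-25: P1@Q2 runs 3, rem=0, completes. Q0=[] Q1=[] Q2=[P2]
t=25-30: P2@Q2 runs 5, rem=0, completes. Q0=[] Q1=[] Q2=[]

Answer: P1(0-2) P2(2-4) P3(4-6) P3(6-8) P3(8-10) P3(10-12) P1(12-17) P2(17-22) P1(22-25) P2(25-30)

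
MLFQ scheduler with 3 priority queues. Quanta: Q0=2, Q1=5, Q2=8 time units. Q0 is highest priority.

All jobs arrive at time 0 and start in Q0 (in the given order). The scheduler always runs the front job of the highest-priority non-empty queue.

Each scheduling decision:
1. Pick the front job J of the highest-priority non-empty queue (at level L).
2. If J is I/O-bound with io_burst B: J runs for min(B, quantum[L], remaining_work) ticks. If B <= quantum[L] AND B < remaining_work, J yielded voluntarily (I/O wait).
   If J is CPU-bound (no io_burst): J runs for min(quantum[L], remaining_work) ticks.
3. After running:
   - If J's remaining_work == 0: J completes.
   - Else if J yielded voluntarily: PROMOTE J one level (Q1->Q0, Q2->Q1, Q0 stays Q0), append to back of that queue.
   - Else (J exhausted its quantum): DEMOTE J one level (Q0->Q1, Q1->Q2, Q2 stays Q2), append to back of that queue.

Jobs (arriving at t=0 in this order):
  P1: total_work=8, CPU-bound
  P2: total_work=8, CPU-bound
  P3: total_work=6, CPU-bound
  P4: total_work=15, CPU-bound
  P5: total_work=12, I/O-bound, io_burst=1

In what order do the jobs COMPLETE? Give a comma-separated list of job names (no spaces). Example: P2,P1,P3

t=0-2: P1@Q0 runs 2, rem=6, quantum used, demote→Q1. Q0=[P2,P3,P4,P5] Q1=[P1] Q2=[]
t=2-4: P2@Q0 runs 2, rem=6, quantum used, demote→Q1. Q0=[P3,P4,P5] Q1=[P1,P2] Q2=[]
t=4-6: P3@Q0 runs 2, rem=4, quantum used, demote→Q1. Q0=[P4,P5] Q1=[P1,P2,P3] Q2=[]
t=6-8: P4@Q0 runs 2, rem=13, quantum used, demote→Q1. Q0=[P5] Q1=[P1,P2,P3,P4] Q2=[]
t=8-9: P5@Q0 runs 1, rem=11, I/O yield, promote→Q0. Q0=[P5] Q1=[P1,P2,P3,P4] Q2=[]
t=9-10: P5@Q0 runs 1, rem=10, I/O yield, promote→Q0. Q0=[P5] Q1=[P1,P2,P3,P4] Q2=[]
t=10-11: P5@Q0 runs 1, rem=9, I/O yield, promote→Q0. Q0=[P5] Q1=[P1,P2,P3,P4] Q2=[]
t=11-12: P5@Q0 runs 1, rem=8, I/O yield, promote→Q0. Q0=[P5] Q1=[P1,P2,P3,P4] Q2=[]
t=12-13: P5@Q0 runs 1, rem=7, I/O yield, promote→Q0. Q0=[P5] Q1=[P1,P2,P3,P4] Q2=[]
t=13-14: P5@Q0 runs 1, rem=6, I/O yield, promote→Q0. Q0=[P5] Q1=[P1,P2,P3,P4] Q2=[]
t=14-15: P5@Q0 runs 1, rem=5, I/O yield, promote→Q0. Q0=[P5] Q1=[P1,P2,P3,P4] Q2=[]
t=15-16: P5@Q0 runs 1, rem=4, I/O yield, promote→Q0. Q0=[P5] Q1=[P1,P2,P3,P4] Q2=[]
t=16-17: P5@Q0 runs 1, rem=3, I/O yield, promote→Q0. Q0=[P5] Q1=[P1,P2,P3,P4] Q2=[]
t=17-18: P5@Q0 runs 1, rem=2, I/O yield, promote→Q0. Q0=[P5] Q1=[P1,P2,P3,P4] Q2=[]
t=18-19: P5@Q0 runs 1, rem=1, I/O yield, promote→Q0. Q0=[P5] Q1=[P1,P2,P3,P4] Q2=[]
t=19-20: P5@Q0 runs 1, rem=0, completes. Q0=[] Q1=[P1,P2,P3,P4] Q2=[]
t=20-25: P1@Q1 runs 5, rem=1, quantum used, demote→Q2. Q0=[] Q1=[P2,P3,P4] Q2=[P1]
t=25-30: P2@Q1 runs 5, rem=1, quantum used, demote→Q2. Q0=[] Q1=[P3,P4] Q2=[P1,P2]
t=30-34: P3@Q1 runs 4, rem=0, completes. Q0=[] Q1=[P4] Q2=[P1,P2]
t=34-39: P4@Q1 runs 5, rem=8, quantum used, demote→Q2. Q0=[] Q1=[] Q2=[P1,P2,P4]
t=39-40: P1@Q2 runs 1, rem=0, completes. Q0=[] Q1=[] Q2=[P2,P4]
t=40-41: P2@Q2 runs 1, rem=0, completes. Q0=[] Q1=[] Q2=[P4]
t=41-49: P4@Q2 runs 8, rem=0, completes. Q0=[] Q1=[] Q2=[]

Answer: P5,P3,P1,P2,P4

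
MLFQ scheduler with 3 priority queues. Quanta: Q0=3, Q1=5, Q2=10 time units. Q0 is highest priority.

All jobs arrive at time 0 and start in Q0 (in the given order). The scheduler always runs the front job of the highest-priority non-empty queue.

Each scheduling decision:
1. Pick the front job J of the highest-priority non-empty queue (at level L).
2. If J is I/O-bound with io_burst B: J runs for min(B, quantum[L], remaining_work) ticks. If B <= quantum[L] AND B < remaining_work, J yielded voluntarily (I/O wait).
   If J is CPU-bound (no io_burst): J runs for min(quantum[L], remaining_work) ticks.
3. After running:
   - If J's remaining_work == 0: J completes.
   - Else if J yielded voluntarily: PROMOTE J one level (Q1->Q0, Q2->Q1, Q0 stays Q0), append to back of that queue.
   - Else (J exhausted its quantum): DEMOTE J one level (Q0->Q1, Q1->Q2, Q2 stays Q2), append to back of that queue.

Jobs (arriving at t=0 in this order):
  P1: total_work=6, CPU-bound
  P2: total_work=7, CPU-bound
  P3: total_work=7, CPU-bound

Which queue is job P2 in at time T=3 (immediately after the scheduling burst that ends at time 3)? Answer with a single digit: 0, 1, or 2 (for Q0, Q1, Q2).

Answer: 0

Derivation:
t=0-3: P1@Q0 runs 3, rem=3, quantum used, demote→Q1. Q0=[P2,P3] Q1=[P1] Q2=[]
t=3-6: P2@Q0 runs 3, rem=4, quantum used, demote→Q1. Q0=[P3] Q1=[P1,P2] Q2=[]
t=6-9: P3@Q0 runs 3, rem=4, quantum used, demote→Q1. Q0=[] Q1=[P1,P2,P3] Q2=[]
t=9-12: P1@Q1 runs 3, rem=0, completes. Q0=[] Q1=[P2,P3] Q2=[]
t=12-16: P2@Q1 runs 4, rem=0, completes. Q0=[] Q1=[P3] Q2=[]
t=16-20: P3@Q1 runs 4, rem=0, completes. Q0=[] Q1=[] Q2=[]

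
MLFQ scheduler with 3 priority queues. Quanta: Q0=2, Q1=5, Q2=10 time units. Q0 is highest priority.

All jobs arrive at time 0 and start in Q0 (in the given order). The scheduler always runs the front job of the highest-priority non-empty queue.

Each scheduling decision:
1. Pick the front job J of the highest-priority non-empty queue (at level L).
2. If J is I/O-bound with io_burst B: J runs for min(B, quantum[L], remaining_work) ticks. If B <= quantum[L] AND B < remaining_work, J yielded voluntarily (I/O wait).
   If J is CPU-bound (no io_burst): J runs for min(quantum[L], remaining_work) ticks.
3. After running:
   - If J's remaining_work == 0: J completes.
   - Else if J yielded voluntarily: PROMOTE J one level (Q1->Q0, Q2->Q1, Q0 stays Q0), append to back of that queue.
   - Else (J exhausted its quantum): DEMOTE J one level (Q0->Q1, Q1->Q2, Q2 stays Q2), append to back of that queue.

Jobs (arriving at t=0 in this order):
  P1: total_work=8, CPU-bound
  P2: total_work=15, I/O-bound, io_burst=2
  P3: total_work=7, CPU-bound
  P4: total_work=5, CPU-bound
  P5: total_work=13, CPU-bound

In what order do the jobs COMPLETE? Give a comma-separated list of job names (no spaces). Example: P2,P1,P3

t=0-2: P1@Q0 runs 2, rem=6, quantum used, demote→Q1. Q0=[P2,P3,P4,P5] Q1=[P1] Q2=[]
t=2-4: P2@Q0 runs 2, rem=13, I/O yield, promote→Q0. Q0=[P3,P4,P5,P2] Q1=[P1] Q2=[]
t=4-6: P3@Q0 runs 2, rem=5, quantum used, demote→Q1. Q0=[P4,P5,P2] Q1=[P1,P3] Q2=[]
t=6-8: P4@Q0 runs 2, rem=3, quantum used, demote→Q1. Q0=[P5,P2] Q1=[P1,P3,P4] Q2=[]
t=8-10: P5@Q0 runs 2, rem=11, quantum used, demote→Q1. Q0=[P2] Q1=[P1,P3,P4,P5] Q2=[]
t=10-12: P2@Q0 runs 2, rem=11, I/O yield, promote→Q0. Q0=[P2] Q1=[P1,P3,P4,P5] Q2=[]
t=12-14: P2@Q0 runs 2, rem=9, I/O yield, promote→Q0. Q0=[P2] Q1=[P1,P3,P4,P5] Q2=[]
t=14-16: P2@Q0 runs 2, rem=7, I/O yield, promote→Q0. Q0=[P2] Q1=[P1,P3,P4,P5] Q2=[]
t=16-18: P2@Q0 runs 2, rem=5, I/O yield, promote→Q0. Q0=[P2] Q1=[P1,P3,P4,P5] Q2=[]
t=18-20: P2@Q0 runs 2, rem=3, I/O yield, promote→Q0. Q0=[P2] Q1=[P1,P3,P4,P5] Q2=[]
t=20-22: P2@Q0 runs 2, rem=1, I/O yield, promote→Q0. Q0=[P2] Q1=[P1,P3,P4,P5] Q2=[]
t=22-23: P2@Q0 runs 1, rem=0, completes. Q0=[] Q1=[P1,P3,P4,P5] Q2=[]
t=23-28: P1@Q1 runs 5, rem=1, quantum used, demote→Q2. Q0=[] Q1=[P3,P4,P5] Q2=[P1]
t=28-33: P3@Q1 runs 5, rem=0, completes. Q0=[] Q1=[P4,P5] Q2=[P1]
t=33-36: P4@Q1 runs 3, rem=0, completes. Q0=[] Q1=[P5] Q2=[P1]
t=36-41: P5@Q1 runs 5, rem=6, quantum used, demote→Q2. Q0=[] Q1=[] Q2=[P1,P5]
t=41-42: P1@Q2 runs 1, rem=0, completes. Q0=[] Q1=[] Q2=[P5]
t=42-48: P5@Q2 runs 6, rem=0, completes. Q0=[] Q1=[] Q2=[]

Answer: P2,P3,P4,P1,P5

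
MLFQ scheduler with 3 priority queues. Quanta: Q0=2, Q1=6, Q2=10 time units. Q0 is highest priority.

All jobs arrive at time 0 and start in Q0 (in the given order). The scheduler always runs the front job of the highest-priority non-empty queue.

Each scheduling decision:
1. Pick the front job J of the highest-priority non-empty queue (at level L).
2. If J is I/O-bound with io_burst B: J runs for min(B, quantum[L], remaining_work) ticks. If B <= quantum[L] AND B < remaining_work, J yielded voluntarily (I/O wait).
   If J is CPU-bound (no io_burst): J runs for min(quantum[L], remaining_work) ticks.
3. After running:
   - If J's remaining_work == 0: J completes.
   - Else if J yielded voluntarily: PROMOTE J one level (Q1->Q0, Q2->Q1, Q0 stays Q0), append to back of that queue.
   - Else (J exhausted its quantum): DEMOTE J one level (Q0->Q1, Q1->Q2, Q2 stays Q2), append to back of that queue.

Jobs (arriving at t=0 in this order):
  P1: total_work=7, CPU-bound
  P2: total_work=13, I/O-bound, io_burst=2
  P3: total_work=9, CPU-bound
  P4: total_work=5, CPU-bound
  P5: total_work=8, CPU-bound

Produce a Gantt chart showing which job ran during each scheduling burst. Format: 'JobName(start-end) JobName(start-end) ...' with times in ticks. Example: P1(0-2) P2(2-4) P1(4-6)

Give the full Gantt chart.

Answer: P1(0-2) P2(2-4) P3(4-6) P4(6-8) P5(8-10) P2(10-12) P2(12-14) P2(14-16) P2(16-18) P2(18-20) P2(20-21) P1(21-26) P3(26-32) P4(32-35) P5(35-41) P3(41-42)

Derivation:
t=0-2: P1@Q0 runs 2, rem=5, quantum used, demote→Q1. Q0=[P2,P3,P4,P5] Q1=[P1] Q2=[]
t=2-4: P2@Q0 runs 2, rem=11, I/O yield, promote→Q0. Q0=[P3,P4,P5,P2] Q1=[P1] Q2=[]
t=4-6: P3@Q0 runs 2, rem=7, quantum used, demote→Q1. Q0=[P4,P5,P2] Q1=[P1,P3] Q2=[]
t=6-8: P4@Q0 runs 2, rem=3, quantum used, demote→Q1. Q0=[P5,P2] Q1=[P1,P3,P4] Q2=[]
t=8-10: P5@Q0 runs 2, rem=6, quantum used, demote→Q1. Q0=[P2] Q1=[P1,P3,P4,P5] Q2=[]
t=10-12: P2@Q0 runs 2, rem=9, I/O yield, promote→Q0. Q0=[P2] Q1=[P1,P3,P4,P5] Q2=[]
t=12-14: P2@Q0 runs 2, rem=7, I/O yield, promote→Q0. Q0=[P2] Q1=[P1,P3,P4,P5] Q2=[]
t=14-16: P2@Q0 runs 2, rem=5, I/O yield, promote→Q0. Q0=[P2] Q1=[P1,P3,P4,P5] Q2=[]
t=16-18: P2@Q0 runs 2, rem=3, I/O yield, promote→Q0. Q0=[P2] Q1=[P1,P3,P4,P5] Q2=[]
t=18-20: P2@Q0 runs 2, rem=1, I/O yield, promote→Q0. Q0=[P2] Q1=[P1,P3,P4,P5] Q2=[]
t=20-21: P2@Q0 runs 1, rem=0, completes. Q0=[] Q1=[P1,P3,P4,P5] Q2=[]
t=21-26: P1@Q1 runs 5, rem=0, completes. Q0=[] Q1=[P3,P4,P5] Q2=[]
t=26-32: P3@Q1 runs 6, rem=1, quantum used, demote→Q2. Q0=[] Q1=[P4,P5] Q2=[P3]
t=32-35: P4@Q1 runs 3, rem=0, completes. Q0=[] Q1=[P5] Q2=[P3]
t=35-41: P5@Q1 runs 6, rem=0, completes. Q0=[] Q1=[] Q2=[P3]
t=41-42: P3@Q2 runs 1, rem=0, completes. Q0=[] Q1=[] Q2=[]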